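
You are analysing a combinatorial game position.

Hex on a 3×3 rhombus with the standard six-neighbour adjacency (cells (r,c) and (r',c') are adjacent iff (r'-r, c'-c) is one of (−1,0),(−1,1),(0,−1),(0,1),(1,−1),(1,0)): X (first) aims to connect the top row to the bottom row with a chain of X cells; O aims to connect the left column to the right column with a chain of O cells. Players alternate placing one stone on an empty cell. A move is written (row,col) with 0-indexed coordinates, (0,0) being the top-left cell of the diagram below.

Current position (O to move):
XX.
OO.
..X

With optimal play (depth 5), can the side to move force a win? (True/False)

O winning at [XX./OO./..X]: True

p1 O@[XX./OO./..X]: (0,2)[XXO/OO./..X]+1* (1,2)[XX./OOO/..X]+1 (2,0)[XX./OO./O.X]+1 (2,1)[XX./OO./.OX]+1
p2 X@[XXO/OO./..X] terminal -1; root [XX./OO./..X] d5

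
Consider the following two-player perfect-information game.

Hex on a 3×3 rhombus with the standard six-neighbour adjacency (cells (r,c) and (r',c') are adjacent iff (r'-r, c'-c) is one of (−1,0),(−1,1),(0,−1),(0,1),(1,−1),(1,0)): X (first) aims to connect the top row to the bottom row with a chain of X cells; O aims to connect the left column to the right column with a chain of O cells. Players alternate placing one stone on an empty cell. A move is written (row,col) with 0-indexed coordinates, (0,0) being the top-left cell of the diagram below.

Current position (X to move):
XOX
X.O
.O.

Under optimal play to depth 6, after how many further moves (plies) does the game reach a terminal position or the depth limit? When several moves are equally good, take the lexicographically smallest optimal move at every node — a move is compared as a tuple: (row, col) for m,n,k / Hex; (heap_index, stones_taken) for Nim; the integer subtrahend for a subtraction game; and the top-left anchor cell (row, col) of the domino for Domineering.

p1 X@[XOX/X.O/.O.]: (1,1)[XOX/XXO/.O.]-1 (2,0)[XOX/X.O/XO.]+1* (2,2)[XOX/X.O/.OX]-1
p2 O@[XOX/X.O/XO.] terminal -1; root [XOX/X.O/.O.] d6

PV length from [XOX/X.O/.O.]: 1 ply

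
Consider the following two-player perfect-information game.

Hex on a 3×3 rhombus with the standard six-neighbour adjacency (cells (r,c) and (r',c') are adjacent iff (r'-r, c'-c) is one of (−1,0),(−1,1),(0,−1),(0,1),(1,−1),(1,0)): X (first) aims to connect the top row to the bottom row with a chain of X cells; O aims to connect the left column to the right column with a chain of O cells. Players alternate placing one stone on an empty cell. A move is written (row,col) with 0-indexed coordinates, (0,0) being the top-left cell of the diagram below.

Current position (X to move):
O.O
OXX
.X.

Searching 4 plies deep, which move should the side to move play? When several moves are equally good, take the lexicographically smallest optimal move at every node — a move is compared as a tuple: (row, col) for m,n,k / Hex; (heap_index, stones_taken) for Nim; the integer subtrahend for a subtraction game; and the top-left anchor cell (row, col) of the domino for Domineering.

X's best at [O.O/OXX/.X.]: (0,1)

[O.O/OXX/.X.] X move#1: (0,1):+1/OXO/OXX/.X.*, (2,0):-1/O.O/OXX/XX., (2,2):-1/O.O/OXX/.XX
[OXO/OXX/.X.] end (terminal -1, O#2); searched O.O/OXX/.X. to 4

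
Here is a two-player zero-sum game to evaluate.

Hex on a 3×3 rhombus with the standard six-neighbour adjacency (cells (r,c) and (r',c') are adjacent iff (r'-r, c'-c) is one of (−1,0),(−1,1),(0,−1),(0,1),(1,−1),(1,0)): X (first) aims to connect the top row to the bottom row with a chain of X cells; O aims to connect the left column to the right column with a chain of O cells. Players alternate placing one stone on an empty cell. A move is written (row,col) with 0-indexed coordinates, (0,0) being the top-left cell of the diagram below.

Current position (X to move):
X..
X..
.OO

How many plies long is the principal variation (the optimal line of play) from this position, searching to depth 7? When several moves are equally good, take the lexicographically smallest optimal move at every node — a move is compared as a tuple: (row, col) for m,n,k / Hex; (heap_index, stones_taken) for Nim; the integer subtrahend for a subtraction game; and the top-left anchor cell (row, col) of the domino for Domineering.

PV length from [X../X../.OO]: 1 ply

ply 1, X at X../X../.OO | (0,1)=-1→XX./X../.OO; (0,2)=-1→X.X/X../.OO; (1,1)=-1→X../XX./.OO; (1,2)=-1→X../X.X/.OO; (2,0)=+1→X../X../XOO*
ply 2: X../X../XOO is terminal -1 (O); from X../X../.OO depth 7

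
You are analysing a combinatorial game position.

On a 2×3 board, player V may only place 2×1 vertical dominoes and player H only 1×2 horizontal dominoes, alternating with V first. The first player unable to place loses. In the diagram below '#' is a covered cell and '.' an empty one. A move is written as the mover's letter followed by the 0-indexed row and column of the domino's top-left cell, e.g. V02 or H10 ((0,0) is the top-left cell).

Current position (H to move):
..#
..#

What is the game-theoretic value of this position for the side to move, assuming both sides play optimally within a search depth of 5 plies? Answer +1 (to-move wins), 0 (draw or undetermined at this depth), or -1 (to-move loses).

value(..#/..#, H) = +1

[..#/..#] H move#1: H00:+1/###/..#*, H10:+1/..#/###
[###/..#] end (terminal -1, V#2); searched ..#/..# to 5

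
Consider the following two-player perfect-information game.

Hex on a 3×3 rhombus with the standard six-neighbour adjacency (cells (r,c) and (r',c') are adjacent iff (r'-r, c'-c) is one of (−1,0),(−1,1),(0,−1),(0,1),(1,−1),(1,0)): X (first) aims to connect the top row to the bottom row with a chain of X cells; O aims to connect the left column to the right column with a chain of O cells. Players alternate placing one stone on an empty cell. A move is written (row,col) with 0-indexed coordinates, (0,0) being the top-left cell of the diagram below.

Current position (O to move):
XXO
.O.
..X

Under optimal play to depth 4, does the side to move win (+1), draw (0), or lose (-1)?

value(XXO/.O./..X, O) = +1

ply 1, O at XXO/.O./..X | (1,0)=+1→XXO/OO./..X*; (1,2)=+1→XXO/.OO/..X; (2,0)=+1→XXO/.O./O.X; (2,1)=+1→XXO/.O./.OX
ply 2: XXO/OO./..X is terminal -1 (X); from XXO/.O./..X depth 4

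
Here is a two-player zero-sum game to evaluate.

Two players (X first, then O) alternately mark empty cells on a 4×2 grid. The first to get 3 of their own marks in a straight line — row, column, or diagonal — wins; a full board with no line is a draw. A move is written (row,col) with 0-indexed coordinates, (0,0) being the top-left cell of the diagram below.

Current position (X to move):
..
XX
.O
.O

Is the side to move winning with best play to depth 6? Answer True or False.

[../XX/.O/.O] X move#1: (0,0):+0/X./XX/.O/.O, (0,1):+0/.X/XX/.O/.O, (2,0):+1/../XX/XO/.O*, (3,0):+0/../XX/.O/XO
[../XX/XO/.O] O move#2: (0,0):-1/O./XX/XO/.O*, (0,1):-1/.O/XX/XO/.O, (3,0):-1/../XX/XO/OO
[O./XX/XO/.O] X move#3: (0,1):+0/OX/XX/XO/.O, (3,0):+1/O./XX/XO/XO*
[O./XX/XO/XO] end (terminal -1, O#4); searched ../XX/.O/.O to 6

X winning at [../XX/.O/.O]: True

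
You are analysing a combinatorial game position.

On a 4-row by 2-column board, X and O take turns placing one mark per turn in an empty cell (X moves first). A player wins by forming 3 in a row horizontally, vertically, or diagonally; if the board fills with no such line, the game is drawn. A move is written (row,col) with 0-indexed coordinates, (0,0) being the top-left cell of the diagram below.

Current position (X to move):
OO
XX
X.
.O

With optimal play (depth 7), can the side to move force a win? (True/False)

[OO/XX/X./.O] X move#1: (2,1):+0/OO/XX/XX/.O, (3,0):+1/OO/XX/X./XO*
[OO/XX/X./XO] end (terminal -1, O#2); searched OO/XX/X./.O to 7

X winning at [OO/XX/X./.O]: True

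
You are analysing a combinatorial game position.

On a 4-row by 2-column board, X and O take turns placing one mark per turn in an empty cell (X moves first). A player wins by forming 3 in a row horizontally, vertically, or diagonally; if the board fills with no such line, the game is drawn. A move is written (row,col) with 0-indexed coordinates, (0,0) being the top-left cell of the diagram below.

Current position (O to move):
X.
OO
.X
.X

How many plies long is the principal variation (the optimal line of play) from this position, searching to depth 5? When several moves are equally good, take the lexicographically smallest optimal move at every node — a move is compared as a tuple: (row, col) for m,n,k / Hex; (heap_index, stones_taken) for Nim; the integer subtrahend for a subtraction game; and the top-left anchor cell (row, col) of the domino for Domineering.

PV length from [X./OO/.X/.X]: 3 plies

[X./OO/.X/.X] O move#1: (0,1):+0/XO/OO/.X/.X*, (2,0):+0/X./OO/OX/.X, (3,0):+0/X./OO/.X/OX
[XO/OO/.X/.X] X move#2: (2,0):+0/XO/OO/XX/.X*, (3,0):+0/XO/OO/.X/XX
[XO/OO/XX/.X] O move#3: (3,0):+0/XO/OO/XX/OX*
[XO/OO/XX/OX] end (terminal +0, X#4); searched X./OO/.X/.X to 5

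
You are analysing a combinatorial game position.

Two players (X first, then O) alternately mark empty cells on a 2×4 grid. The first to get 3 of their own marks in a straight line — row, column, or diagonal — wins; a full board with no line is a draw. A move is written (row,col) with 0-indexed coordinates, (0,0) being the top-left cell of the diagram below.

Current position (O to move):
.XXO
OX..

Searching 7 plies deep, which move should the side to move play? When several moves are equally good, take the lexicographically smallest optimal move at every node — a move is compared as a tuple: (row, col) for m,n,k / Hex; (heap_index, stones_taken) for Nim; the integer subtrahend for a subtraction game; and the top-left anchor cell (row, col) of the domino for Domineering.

[.XXO/OX..] O move#1: (0,0):+0/OXXO/OX..*, (1,2):-1/.XXO/OXO., (1,3):-1/.XXO/OX.O
[OXXO/OX..] X move#2: (1,2):+0/OXXO/OXX.*, (1,3):+0/OXXO/OX.X
[OXXO/OXX.] O move#3: (1,3):+0/OXXO/OXXO*
[OXXO/OXXO] end (terminal +0, X#4); searched .XXO/OX.. to 7

O's best at [.XXO/OX..]: (0,0)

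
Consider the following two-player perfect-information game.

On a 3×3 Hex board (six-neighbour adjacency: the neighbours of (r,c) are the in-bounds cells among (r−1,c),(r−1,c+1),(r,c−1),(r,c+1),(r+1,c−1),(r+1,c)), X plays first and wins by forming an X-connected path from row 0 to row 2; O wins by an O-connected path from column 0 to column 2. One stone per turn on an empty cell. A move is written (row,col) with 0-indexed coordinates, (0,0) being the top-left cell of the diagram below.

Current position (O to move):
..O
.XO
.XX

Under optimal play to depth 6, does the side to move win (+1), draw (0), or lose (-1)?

ply 1, O at ..O/.XO/.XX | (0,0)=-1→O.O/.XO/.XX; (0,1)=+1→.OO/.XO/.XX*; (1,0)=-1→..O/OXO/.XX; (2,0)=-1→..O/.XO/OXX
ply 2, X at .OO/.XO/.XX | (0,0)=-1→XOO/.XO/.XX*; (1,0)=-1→.OO/XXO/.XX; (2,0)=-1→.OO/.XO/XXX
ply 3, O at XOO/.XO/.XX | (1,0)=+1→XOO/OXO/.XX*; (2,0)=-1→XOO/.XO/OXX
ply 4: XOO/OXO/.XX is terminal -1 (X); from ..O/.XO/.XX depth 6

value(..O/.XO/.XX, O) = +1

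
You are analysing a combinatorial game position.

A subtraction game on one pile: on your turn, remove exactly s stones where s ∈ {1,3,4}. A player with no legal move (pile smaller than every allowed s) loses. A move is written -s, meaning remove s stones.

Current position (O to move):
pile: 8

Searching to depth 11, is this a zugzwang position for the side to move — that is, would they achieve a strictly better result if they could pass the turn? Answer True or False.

ply 1, O at 8 | -1=+1→7*; -3=-1→5; -4=-1→4
ply 2, X at 7 | -1=-1→6*; -3=-1→4; -4=-1→3
ply 3, O at 6 | -1=-1→5; -3=-1→3; -4=+1→2*
ply 4, X at 2 | -1=-1→1*
ply 5, O at 1 | -1=+1→0*
ply 6: 0 is terminal -1 (X); from 8 depth 11
if O skipped the turn, X would face:
~ ply 1, X at 8 | -1=+1→7*; -3=-1→5; -4=-1→4
~ ply 2, O at 7 | -1=-1→6*; -3=-1→4; -4=-1→3
~ ply 3, X at 6 | -1=-1→5; -3=-1→3; -4=+1→2*
~ ply 4, O at 2 | -1=-1→1*
~ ply 5, X at 1 | -1=+1→0*
~ ply 6: 0 is terminal -1 (O); from 8 depth 11
compare (O): move=+1 vs pass=-1

zugzwang(8, O) = False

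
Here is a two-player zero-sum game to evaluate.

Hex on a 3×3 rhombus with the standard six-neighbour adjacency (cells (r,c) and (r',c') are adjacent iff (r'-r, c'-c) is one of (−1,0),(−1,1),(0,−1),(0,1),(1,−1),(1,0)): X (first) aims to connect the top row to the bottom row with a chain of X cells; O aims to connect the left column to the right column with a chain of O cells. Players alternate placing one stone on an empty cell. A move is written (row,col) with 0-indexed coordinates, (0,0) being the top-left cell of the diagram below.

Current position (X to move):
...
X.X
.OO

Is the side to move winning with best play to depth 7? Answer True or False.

[.../X.X/.OO] X move#1: (0,0):-1/X../X.X/.OO, (0,1):-1/.X./X.X/.OO, (0,2):-1/..X/X.X/.OO, (1,1):-1/.../XXX/.OO, (2,0):+1/.../X.X/XOO*
[.../X.X/XOO] O move#2: (0,0):-1/O../X.X/XOO*, (0,1):-1/.O./X.X/XOO, (0,2):-1/..O/X.X/XOO, (1,1):-1/.../XOX/XOO
[O../X.X/XOO] X move#3: (0,1):+1/OX./X.X/XOO*, (0,2):+1/O.X/X.X/XOO, (1,1):+1/O../XXX/XOO
[OX./X.X/XOO] end (terminal -1, O#4); searched .../X.X/.OO to 7

X winning at [.../X.X/.OO]: True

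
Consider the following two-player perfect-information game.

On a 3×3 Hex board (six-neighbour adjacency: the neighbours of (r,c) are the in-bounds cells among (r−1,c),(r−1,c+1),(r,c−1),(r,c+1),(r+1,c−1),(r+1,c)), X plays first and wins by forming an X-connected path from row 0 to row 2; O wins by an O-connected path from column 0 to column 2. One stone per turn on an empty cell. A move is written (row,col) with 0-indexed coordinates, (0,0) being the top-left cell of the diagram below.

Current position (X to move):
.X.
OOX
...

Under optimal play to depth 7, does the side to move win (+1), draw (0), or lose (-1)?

value(.X./OOX/..., X) = +1

[.X./OOX/...] X move#1: (0,0):-1/XX./OOX/..., (0,2):+1/.XX/OOX/...*, (2,0):-1/.X./OOX/X.., (2,1):-1/.X./OOX/.X., (2,2):-1/.X./OOX/..X
[.XX/OOX/...] O move#2: (0,0):-1/OXX/OOX/...*, (2,0):-1/.XX/OOX/O.., (2,1):-1/.XX/OOX/.O., (2,2):-1/.XX/OOX/..O
[OXX/OOX/...] X move#3: (2,0):+1/OXX/OOX/X..*, (2,1):+1/OXX/OOX/.X., (2,2):+1/OXX/OOX/..X
[OXX/OOX/X..] O move#4: (2,1):-1/OXX/OOX/XO.*, (2,2):-1/OXX/OOX/X.O
[OXX/OOX/XO.] X move#5: (2,2):+1/OXX/OOX/XOX*
[OXX/OOX/XOX] end (terminal -1, O#6); searched .X./OOX/... to 7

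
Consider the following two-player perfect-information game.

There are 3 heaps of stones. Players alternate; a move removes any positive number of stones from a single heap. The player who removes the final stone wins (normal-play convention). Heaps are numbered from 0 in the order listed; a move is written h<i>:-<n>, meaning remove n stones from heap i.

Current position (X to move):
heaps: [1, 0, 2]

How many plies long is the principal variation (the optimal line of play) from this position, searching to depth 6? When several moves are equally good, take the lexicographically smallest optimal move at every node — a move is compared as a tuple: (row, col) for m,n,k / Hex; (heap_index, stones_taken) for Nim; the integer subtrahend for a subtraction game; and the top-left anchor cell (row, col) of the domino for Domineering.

p1 X@[(1,0,2)]: h0:-1[(0,0,2)]-1 h2:-1[(1,0,1)]+1* h2:-2[(1,0,0)]-1
p2 O@[(1,0,1)]: h0:-1[(0,0,1)]-1* h2:-1[(1,0,0)]-1
p3 X@[(0,0,1)]: h2:-1[(0,0,0)]+1*
p4 O@[(0,0,0)] terminal -1; root [(1,0,2)] d6

PV length from [(1,0,2)]: 3 plies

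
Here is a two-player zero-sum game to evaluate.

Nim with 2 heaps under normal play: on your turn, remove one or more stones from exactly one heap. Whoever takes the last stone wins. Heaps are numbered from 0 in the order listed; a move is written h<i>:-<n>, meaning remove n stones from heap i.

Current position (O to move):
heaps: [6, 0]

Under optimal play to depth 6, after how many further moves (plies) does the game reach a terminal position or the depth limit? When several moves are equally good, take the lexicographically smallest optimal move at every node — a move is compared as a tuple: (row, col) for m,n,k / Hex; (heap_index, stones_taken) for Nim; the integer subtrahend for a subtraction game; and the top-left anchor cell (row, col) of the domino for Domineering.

[(6,0)] O move#1: h0:-1:-1/(5,0), h0:-2:-1/(4,0), h0:-3:-1/(3,0), h0:-4:-1/(2,0), h0:-5:-1/(1,0), h0:-6:+1/(0,0)*
[(0,0)] end (terminal -1, X#2); searched (6,0) to 6

PV length from [(6,0)]: 1 ply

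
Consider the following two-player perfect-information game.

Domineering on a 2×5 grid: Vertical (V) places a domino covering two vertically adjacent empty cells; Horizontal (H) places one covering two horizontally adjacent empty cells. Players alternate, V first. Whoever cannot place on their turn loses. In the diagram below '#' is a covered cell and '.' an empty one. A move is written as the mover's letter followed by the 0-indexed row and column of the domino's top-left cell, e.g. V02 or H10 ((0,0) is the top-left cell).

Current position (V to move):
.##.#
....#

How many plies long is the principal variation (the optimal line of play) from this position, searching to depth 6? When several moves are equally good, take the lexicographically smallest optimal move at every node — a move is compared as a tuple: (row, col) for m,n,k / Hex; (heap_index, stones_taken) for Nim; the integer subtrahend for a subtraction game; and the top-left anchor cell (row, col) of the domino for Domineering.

PV length from [.##.#/....#]: 2 plies

ply 1, V at .##.#/....# | V00=-1→###.#/#...#*; V03=-1→.####/...##
ply 2, H at ###.#/#...# | H11=-1→###.#/###.#; H12=+1→###.#/#.###*
ply 3: ###.#/#.### is terminal -1 (V); from .##.#/....# depth 6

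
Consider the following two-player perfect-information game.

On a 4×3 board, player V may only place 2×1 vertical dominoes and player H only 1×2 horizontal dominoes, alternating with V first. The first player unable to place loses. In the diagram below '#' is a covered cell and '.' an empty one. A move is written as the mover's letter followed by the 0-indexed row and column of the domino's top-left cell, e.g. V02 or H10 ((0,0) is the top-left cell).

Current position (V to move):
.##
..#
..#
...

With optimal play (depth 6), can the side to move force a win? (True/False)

V winning at [.##/..#/..#/...]: True

[.##/..#/..#/...] V move#1: V00:-1/###/#.#/..#/..., V10:+1/.##/#.#/#.#/...*, V11:+1/.##/.##/.##/..., V20:+1/.##/..#/#.#/#.., V21:+1/.##/..#/.##/.#.
[.##/#.#/#.#/...] H move#2: H30:-1/.##/#.#/#.#/##.*, H31:-1/.##/#.#/#.#/.##
[.##/#.#/#.#/##.] V move#3: V11:+1/.##/###/###/##.*
[.##/###/###/##.] end (terminal -1, H#4); searched .##/..#/..#/... to 6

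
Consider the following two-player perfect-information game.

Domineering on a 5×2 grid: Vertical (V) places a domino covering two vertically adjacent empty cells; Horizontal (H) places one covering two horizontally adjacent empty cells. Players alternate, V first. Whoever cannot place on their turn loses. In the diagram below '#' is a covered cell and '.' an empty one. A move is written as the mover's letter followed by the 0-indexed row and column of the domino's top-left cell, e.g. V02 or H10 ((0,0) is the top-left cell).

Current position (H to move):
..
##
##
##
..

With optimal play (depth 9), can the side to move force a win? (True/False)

p1 H@[../##/##/##/..]: H00[##/##/##/##/..]+1* H40[../##/##/##/##]+1
p2 V@[##/##/##/##/..] terminal -1; root [../##/##/##/..] d9

H winning at [../##/##/##/..]: True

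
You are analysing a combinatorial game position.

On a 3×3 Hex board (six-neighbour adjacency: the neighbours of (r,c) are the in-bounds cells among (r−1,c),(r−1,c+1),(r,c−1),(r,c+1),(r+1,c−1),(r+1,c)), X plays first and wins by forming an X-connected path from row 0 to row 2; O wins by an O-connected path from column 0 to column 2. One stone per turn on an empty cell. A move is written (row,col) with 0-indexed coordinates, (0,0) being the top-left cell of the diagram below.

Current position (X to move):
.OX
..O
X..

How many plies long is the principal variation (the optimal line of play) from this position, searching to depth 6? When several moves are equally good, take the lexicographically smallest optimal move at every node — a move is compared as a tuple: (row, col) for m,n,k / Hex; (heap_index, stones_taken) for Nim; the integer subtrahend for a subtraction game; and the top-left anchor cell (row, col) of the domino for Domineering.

p1 X@[.OX/..O/X..]: (0,0)[XOX/..O/X..]+1* (1,0)[.OX/X.O/X..]+1 (1,1)[.OX/.XO/X..]+1 (2,1)[.OX/..O/XX.]-1 (2,2)[.OX/..O/X.X]-1
p2 O@[XOX/..O/X..]: (1,0)[XOX/O.O/X..]-1* (1,1)[XOX/.OO/X..]-1 (2,1)[XOX/..O/XO.]-1 (2,2)[XOX/..O/X.O]-1
p3 X@[XOX/O.O/X..]: (1,1)[XOX/OXO/X..]+1* (2,1)[XOX/O.O/XX.]-1 (2,2)[XOX/O.O/X.X]-1
p4 O@[XOX/OXO/X..] terminal -1; root [.OX/..O/X..] d6

PV length from [.OX/..O/X..]: 3 plies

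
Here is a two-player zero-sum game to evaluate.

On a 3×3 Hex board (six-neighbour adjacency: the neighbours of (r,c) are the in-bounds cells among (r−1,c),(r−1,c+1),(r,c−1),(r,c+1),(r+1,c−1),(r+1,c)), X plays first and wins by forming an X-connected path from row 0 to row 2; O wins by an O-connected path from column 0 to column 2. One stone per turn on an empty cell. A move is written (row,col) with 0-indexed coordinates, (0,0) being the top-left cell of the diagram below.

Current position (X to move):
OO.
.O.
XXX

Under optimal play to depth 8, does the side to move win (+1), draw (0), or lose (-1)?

value(OO./.O./XXX, X) = -1

ply 1, X at OO./.O./XXX | (0,2)=-1→OOX/.O./XXX*; (1,0)=-1→OO./XO./XXX; (1,2)=-1→OO./.OX/XXX
ply 2, O at OOX/.O./XXX | (1,0)=-1→OOX/OO./XXX; (1,2)=+1→OOX/.OO/XXX*
ply 3: OOX/.OO/XXX is terminal -1 (X); from OO./.O./XXX depth 8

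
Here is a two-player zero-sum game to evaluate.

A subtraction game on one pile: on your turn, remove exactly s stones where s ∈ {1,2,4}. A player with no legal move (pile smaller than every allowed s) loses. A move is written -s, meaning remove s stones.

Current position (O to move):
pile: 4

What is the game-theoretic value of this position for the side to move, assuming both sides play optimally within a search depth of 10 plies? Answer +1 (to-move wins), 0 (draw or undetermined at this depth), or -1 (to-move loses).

value(4, O) = +1

p1 O@[4]: -1[3]+1* -2[2]-1 -4[0]+1
p2 X@[3]: -1[2]-1* -2[1]-1
p3 O@[2]: -1[1]-1 -2[0]+1*
p4 X@[0] terminal -1; root [4] d10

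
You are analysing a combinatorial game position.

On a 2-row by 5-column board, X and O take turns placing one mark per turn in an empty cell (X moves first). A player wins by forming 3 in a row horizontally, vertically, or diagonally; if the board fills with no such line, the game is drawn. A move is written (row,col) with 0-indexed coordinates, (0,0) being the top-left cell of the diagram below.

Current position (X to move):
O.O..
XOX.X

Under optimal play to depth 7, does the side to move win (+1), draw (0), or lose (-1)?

value(O.O../XOX.X, X) = +1

[O.O../XOX.X] X move#1: (0,1):+0/OXO../XOX.X, (0,3):-1/O.OX./XOX.X, (0,4):-1/O.O.X/XOX.X, (1,3):+1/O.O../XOXXX*
[O.O../XOXXX] end (terminal -1, O#2); searched O.O../XOX.X to 7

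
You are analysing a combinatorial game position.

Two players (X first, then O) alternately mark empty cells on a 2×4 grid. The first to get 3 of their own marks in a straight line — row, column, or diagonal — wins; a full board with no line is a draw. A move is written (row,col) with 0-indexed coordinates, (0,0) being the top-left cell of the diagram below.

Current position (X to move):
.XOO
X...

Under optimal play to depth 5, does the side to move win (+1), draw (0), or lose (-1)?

value(.XOO/X..., X) = 0

p1 X@[.XOO/X...]: (0,0)[XXOO/X...]+0* (1,1)[.XOO/XX..]+0 (1,2)[.XOO/X.X.]+0 (1,3)[.XOO/X..X]+0
p2 O@[XXOO/X...]: (1,1)[XXOO/XO..]+0* (1,2)[XXOO/X.O.]+0 (1,3)[XXOO/X..O]+0
p3 X@[XXOO/XO..]: (1,2)[XXOO/XOX.]+0* (1,3)[XXOO/XO.X]+0
p4 O@[XXOO/XOX.]: (1,3)[XXOO/XOXO]+0*
p5 X@[XXOO/XOXO] terminal +0; root [.XOO/X...] d5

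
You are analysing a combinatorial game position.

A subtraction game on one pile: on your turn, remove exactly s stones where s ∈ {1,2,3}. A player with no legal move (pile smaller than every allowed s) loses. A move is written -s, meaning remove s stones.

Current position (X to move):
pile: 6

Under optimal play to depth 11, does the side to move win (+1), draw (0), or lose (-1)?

ply 1, X at 6 | -1=-1→5; -2=+1→4*; -3=-1→3
ply 2, O at 4 | -1=-1→3*; -2=-1→2; -3=-1→1
ply 3, X at 3 | -1=-1→2; -2=-1→1; -3=+1→0*
ply 4: 0 is terminal -1 (O); from 6 depth 11

value(6, X) = +1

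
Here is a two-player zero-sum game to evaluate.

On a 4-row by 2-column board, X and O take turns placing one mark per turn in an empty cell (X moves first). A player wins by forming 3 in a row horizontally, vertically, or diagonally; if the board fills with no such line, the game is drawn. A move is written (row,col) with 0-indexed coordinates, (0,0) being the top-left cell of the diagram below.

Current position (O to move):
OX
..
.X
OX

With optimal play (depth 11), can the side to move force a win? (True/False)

O winning at [OX/../.X/OX]: False

p1 O@[OX/../.X/OX]: (1,0)[OX/O./.X/OX]-1 (1,1)[OX/.O/.X/OX]+0* (2,0)[OX/../OX/OX]-1
p2 X@[OX/.O/.X/OX]: (1,0)[OX/XO/.X/OX]+0* (2,0)[OX/.O/XX/OX]+0
p3 O@[OX/XO/.X/OX]: (2,0)[OX/XO/OX/OX]+0*
p4 X@[OX/XO/OX/OX] terminal +0; root [OX/../.X/OX] d11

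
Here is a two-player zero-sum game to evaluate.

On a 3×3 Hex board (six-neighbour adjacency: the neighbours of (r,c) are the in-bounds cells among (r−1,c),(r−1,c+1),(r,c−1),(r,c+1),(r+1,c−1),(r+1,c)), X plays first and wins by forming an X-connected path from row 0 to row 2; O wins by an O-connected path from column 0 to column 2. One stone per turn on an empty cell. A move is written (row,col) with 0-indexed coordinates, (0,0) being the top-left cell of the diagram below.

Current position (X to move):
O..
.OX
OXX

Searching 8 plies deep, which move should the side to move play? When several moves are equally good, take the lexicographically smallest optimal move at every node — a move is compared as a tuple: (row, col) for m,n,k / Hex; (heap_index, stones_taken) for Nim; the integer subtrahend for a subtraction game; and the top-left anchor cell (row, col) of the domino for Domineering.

p1 X@[O../.OX/OXX]: (0,1)[OX./.OX/OXX]-1 (0,2)[O.X/.OX/OXX]+1* (1,0)[O../XOX/OXX]-1
p2 O@[O.X/.OX/OXX] terminal -1; root [O../.OX/OXX] d8

X's best at [O../.OX/OXX]: (0,2)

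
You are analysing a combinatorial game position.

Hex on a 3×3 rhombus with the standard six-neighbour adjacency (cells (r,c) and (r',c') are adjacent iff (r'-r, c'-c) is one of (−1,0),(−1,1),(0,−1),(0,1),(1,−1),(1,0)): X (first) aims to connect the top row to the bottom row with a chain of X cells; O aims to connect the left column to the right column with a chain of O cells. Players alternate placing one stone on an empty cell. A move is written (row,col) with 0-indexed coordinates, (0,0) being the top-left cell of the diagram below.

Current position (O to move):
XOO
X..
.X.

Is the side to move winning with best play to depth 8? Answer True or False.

[XOO/X../.X.] O move#1: (1,1):-1/XOO/XO./.X.*, (1,2):-1/XOO/X.O/.X., (2,0):-1/XOO/X../OX., (2,2):-1/XOO/X../.XO
[XOO/XO./.X.] X move#2: (1,2):-1/XOO/XOX/.X., (2,0):+1/XOO/XO./XX.*, (2,2):-1/XOO/XO./.XX
[XOO/XO./XX.] end (terminal -1, O#3); searched XOO/X../.X. to 8

O winning at [XOO/X../.X.]: False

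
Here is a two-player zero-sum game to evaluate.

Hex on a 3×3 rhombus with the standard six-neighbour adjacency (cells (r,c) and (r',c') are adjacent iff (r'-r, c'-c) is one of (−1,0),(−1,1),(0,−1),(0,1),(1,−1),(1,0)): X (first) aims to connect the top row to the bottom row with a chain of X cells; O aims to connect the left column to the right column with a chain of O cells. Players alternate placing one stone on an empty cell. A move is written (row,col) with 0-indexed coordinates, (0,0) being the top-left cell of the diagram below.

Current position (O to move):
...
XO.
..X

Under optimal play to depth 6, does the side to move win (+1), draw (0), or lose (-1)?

value(.../XO./..X, O) = +1

p1 O@[.../XO./..X]: (0,0)[O../XO./..X]+1* (0,1)[.O./XO./..X]+1 (0,2)[..O/XO./..X]-1 (1,2)[.../XOO/..X]-1 (2,0)[.../XO./O.X]+1 (2,1)[.../XO./.OX]-1
p2 X@[O../XO./..X]: (0,1)[OX./XO./..X]-1* (0,2)[O.X/XO./..X]-1 (1,2)[O../XOX/..X]-1 (2,0)[O../XO./X.X]-1 (2,1)[O../XO./.XX]-1
p3 O@[OX./XO./..X]: (0,2)[OXO/XO./..X]-1 (1,2)[OX./XOO/..X]-1 (2,0)[OX./XO./O.X]+1* (2,1)[OX./XO./.OX]-1
p4 X@[OX./XO./O.X]: (0,2)[OXX/XO./O.X]-1* (1,2)[OX./XOX/O.X]-1 (2,1)[OX./XO./OXX]-1
p5 O@[OXX/XO./O.X]: (1,2)[OXX/XOO/O.X]+1* (2,1)[OXX/XO./OOX]-1
p6 X@[OXX/XOO/O.X] terminal -1; root [.../XO./..X] d6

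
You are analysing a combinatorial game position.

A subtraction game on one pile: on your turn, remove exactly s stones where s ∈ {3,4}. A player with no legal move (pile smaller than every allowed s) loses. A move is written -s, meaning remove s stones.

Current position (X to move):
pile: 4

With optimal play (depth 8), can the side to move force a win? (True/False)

X winning at [4]: True

p1 X@[4]: -3[1]+1* -4[0]+1
p2 O@[1] terminal -1; root [4] d8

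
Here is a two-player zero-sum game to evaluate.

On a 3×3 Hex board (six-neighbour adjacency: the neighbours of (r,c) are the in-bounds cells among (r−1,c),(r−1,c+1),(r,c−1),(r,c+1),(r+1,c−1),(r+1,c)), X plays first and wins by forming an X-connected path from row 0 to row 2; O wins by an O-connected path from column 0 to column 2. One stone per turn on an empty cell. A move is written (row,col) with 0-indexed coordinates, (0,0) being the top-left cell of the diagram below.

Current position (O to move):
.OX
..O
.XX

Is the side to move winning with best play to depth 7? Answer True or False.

[.OX/..O/.XX] O move#1: (0,0):-1/OOX/..O/.XX, (1,0):-1/.OX/O.O/.XX, (1,1):+1/.OX/.OO/.XX*, (2,0):-1/.OX/..O/OXX
[.OX/.OO/.XX] X move#2: (0,0):-1/XOX/.OO/.XX*, (1,0):-1/.OX/XOO/.XX, (2,0):-1/.OX/.OO/XXX
[XOX/.OO/.XX] O move#3: (1,0):+1/XOX/OOO/.XX*, (2,0):+1/XOX/.OO/OXX
[XOX/OOO/.XX] end (terminal -1, X#4); searched .OX/..O/.XX to 7

O winning at [.OX/..O/.XX]: True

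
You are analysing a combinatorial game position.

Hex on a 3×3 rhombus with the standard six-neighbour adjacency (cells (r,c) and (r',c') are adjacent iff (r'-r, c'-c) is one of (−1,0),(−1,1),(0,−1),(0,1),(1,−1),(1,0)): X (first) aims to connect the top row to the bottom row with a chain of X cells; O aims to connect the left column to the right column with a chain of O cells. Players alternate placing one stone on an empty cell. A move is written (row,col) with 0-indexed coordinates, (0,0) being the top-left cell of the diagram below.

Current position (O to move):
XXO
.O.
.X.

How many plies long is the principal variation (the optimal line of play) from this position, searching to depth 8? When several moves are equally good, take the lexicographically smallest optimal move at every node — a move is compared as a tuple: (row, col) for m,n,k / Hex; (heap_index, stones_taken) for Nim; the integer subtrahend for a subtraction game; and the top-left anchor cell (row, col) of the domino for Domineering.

PV length from [XXO/.O./.X.]: 1 ply

ply 1, O at XXO/.O./.X. | (1,0)=+1→XXO/OO./.X.*; (1,2)=+1→XXO/.OO/.X.; (2,0)=+1→XXO/.O./OX.; (2,2)=+1→XXO/.O./.XO
ply 2: XXO/OO./.X. is terminal -1 (X); from XXO/.O./.X. depth 8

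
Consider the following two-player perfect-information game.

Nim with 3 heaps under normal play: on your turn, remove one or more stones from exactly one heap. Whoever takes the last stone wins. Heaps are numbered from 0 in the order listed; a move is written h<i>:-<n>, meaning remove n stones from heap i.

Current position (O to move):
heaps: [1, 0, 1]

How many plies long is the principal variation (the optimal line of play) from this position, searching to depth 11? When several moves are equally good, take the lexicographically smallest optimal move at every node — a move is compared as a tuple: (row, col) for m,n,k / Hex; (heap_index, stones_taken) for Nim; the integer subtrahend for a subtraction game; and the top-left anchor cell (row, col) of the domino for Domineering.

PV length from [(1,0,1)]: 2 plies

p1 O@[(1,0,1)]: h0:-1[(0,0,1)]-1* h2:-1[(1,0,0)]-1
p2 X@[(0,0,1)]: h2:-1[(0,0,0)]+1*
p3 O@[(0,0,0)] terminal -1; root [(1,0,1)] d11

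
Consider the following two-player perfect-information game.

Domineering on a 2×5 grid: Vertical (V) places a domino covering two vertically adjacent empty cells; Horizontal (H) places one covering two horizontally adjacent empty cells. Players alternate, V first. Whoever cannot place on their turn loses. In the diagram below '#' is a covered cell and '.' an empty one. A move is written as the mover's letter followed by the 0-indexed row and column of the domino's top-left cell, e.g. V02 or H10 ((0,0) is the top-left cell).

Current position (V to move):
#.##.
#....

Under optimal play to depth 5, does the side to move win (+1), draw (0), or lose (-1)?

value(#.##./#...., V) = -1

p1 V@[#.##./#....]: V01[####./##...]-1* V04[#.###/#...#]-1
p2 H@[####./##...]: H12[####./####.]-1 H13[####./##.##]+1*
p3 V@[####./##.##] terminal -1; root [#.##./#....] d5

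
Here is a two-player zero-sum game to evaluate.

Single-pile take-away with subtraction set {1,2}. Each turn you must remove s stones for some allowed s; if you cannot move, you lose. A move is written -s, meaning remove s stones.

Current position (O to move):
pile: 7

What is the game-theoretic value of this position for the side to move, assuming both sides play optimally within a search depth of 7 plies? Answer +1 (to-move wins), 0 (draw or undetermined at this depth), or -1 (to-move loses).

value(7, O) = +1

[7] O move#1: -1:+1/6*, -2:-1/5
[6] X move#2: -1:-1/5*, -2:-1/4
[5] O move#3: -1:-1/4, -2:+1/3*
[3] X move#4: -1:-1/2*, -2:-1/1
[2] O move#5: -1:-1/1, -2:+1/0*
[0] end (terminal -1, X#6); searched 7 to 7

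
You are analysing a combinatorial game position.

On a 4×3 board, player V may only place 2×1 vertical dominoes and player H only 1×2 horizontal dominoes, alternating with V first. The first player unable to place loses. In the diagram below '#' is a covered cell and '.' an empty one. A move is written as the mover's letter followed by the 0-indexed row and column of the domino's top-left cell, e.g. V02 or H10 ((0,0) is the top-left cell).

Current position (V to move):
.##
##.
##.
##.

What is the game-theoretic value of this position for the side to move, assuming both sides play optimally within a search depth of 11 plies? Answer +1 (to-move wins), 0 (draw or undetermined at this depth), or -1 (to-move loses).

p1 V@[.##/##./##./##.]: V12[.##/###/###/##.]+1* V22[.##/##./###/###]+1
p2 H@[.##/###/###/##.] terminal -1; root [.##/##./##./##.] d11

value(.##/##./##./##., V) = +1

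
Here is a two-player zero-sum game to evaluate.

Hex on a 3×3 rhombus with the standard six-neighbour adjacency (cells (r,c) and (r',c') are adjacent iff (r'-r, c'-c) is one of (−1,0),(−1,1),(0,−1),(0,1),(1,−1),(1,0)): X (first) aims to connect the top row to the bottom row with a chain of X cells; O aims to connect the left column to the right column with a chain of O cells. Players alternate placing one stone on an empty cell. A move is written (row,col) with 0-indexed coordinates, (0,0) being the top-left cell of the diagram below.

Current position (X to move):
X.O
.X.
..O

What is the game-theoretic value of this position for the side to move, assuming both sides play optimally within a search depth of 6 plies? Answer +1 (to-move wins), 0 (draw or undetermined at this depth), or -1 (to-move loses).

value(X.O/.X./..O, X) = +1

[X.O/.X./..O] X move#1: (0,1):+1/XXO/.X./..O*, (1,0):+1/X.O/XX./..O, (1,2):+1/X.O/.XX/..O, (2,0):+1/X.O/.X./X.O, (2,1):+1/X.O/.X./.XO
[XXO/.X./..O] O move#2: (1,0):-1/XXO/OX./..O*, (1,2):-1/XXO/.XO/..O, (2,0):-1/XXO/.X./O.O, (2,1):-1/XXO/.X./.OO
[XXO/OX./..O] X move#3: (1,2):+1/XXO/OXX/..O*, (2,0):+1/XXO/OX./X.O, (2,1):+1/XXO/OX./.XO
[XXO/OXX/..O] O move#4: (2,0):-1/XXO/OXX/O.O*, (2,1):-1/XXO/OXX/.OO
[XXO/OXX/O.O] X move#5: (2,1):+1/XXO/OXX/OXO*
[XXO/OXX/OXO] end (terminal -1, O#6); searched X.O/.X./..O to 6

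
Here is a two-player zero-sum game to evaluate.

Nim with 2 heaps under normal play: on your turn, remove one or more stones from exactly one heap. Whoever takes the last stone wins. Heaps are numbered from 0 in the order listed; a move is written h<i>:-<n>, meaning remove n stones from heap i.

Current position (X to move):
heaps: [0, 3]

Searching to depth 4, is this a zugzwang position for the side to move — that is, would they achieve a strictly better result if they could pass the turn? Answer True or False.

zugzwang((0,3), X) = False

ply 1, X at (0,3) | h1:-1=-1→(0,2); h1:-2=-1→(0,1); h1:-3=+1→(0,0)*
ply 2: (0,0) is terminal -1 (O); from (0,3) depth 4
if X skipped the turn, O would face:
~ ply 1, O at (0,3) | h1:-1=-1→(0,2); h1:-2=-1→(0,1); h1:-3=+1→(0,0)*
~ ply 2: (0,0) is terminal -1 (X); from (0,3) depth 4
compare (X): move=+1 vs pass=-1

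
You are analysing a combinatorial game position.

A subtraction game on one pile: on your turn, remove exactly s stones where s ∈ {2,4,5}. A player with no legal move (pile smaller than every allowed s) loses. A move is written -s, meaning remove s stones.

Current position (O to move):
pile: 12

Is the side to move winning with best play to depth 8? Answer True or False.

ply 1, O at 12 | -2=-1→10; -4=+1→8*; -5=+1→7
ply 2, X at 8 | -2=-1→6*; -4=-1→4; -5=-1→3
ply 3, O at 6 | -2=-1→4; -4=-1→2; -5=+1→1*
ply 4: 1 is terminal -1 (X); from 12 depth 8

O winning at [12]: True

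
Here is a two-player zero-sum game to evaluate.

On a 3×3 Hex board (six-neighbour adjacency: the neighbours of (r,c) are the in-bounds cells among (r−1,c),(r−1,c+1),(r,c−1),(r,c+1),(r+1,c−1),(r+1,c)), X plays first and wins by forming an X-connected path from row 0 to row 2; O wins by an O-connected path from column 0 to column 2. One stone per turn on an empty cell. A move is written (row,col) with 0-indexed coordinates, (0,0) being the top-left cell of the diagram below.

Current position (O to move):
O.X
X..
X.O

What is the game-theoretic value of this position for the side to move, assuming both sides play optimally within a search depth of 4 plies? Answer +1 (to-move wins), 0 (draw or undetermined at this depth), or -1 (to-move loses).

[O.X/X../X.O] O move#1: (0,1):-1/OOX/X../X.O*, (1,1):-1/O.X/XO./X.O, (1,2):-1/O.X/X.O/X.O, (2,1):-1/O.X/X../XOO
[OOX/X../X.O] X move#2: (1,1):+1/OOX/XX./X.O*, (1,2):+1/OOX/X.X/X.O, (2,1):+1/OOX/X../XXO
[OOX/XX./X.O] end (terminal -1, O#3); searched O.X/X../X.O to 4

value(O.X/X../X.O, O) = -1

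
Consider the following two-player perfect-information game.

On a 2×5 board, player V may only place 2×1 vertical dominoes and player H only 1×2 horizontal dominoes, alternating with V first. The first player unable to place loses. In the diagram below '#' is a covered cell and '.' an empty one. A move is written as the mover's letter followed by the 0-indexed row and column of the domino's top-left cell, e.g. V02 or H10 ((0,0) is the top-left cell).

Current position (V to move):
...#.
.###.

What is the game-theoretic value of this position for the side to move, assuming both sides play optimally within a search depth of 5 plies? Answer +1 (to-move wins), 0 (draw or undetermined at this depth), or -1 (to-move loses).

ply 1, V at ...#./.###. | V00=+1→#..#./####.*; V04=-1→...##/.####
ply 2, H at #..#./####. | H01=-1→####./####.*
ply 3, V at ####./####. | V04=+1→#####/#####*
ply 4: #####/##### is terminal -1 (H); from ...#./.###. depth 5

value(...#./.###., V) = +1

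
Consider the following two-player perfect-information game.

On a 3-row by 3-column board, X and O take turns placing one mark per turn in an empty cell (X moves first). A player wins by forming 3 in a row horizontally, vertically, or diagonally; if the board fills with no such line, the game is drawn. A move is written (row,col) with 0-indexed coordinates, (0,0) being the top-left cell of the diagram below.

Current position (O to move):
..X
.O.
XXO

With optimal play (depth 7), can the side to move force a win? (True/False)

[..X/.O./XXO] O move#1: (0,0):+1/O.X/.O./XXO*, (0,1):+0/.OX/.O./XXO, (1,0):+1/..X/OO./XXO, (1,2):+1/..X/.OO/XXO
[O.X/.O./XXO] end (terminal -1, X#2); searched ..X/.O./XXO to 7

O winning at [..X/.O./XXO]: True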